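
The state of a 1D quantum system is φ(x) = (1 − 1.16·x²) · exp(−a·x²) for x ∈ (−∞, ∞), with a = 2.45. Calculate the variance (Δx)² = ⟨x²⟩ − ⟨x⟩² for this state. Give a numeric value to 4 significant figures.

0.06335

Compute ⟨x⟩ and ⟨x²⟩ separately, then (Δx)² = ⟨x²⟩ − ⟨x⟩².
Expand each integrand as polynomial × e^(−2ax²) and use ∫x^(2j)·e^(−2ax²) dx = (2j−1)!!/(4a)^j · √(π/(2a)), odd powers → 0; here √(π/(2a)) = 0.80071.
Normalization: ∫|φ|² dx = 0.64481.
⟨x⟩ = 0.0000 and ⟨x²⟩ = 0.063351.
(Δx)² = 0.063351 − (0.0000)² = 0.063351.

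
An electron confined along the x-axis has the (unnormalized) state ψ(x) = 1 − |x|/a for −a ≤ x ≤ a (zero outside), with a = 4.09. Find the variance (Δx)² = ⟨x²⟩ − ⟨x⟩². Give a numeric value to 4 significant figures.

Compute ⟨x⟩ and ⟨x²⟩ separately, then (Δx)² = ⟨x²⟩ − ⟨x⟩².
ψ is even, so ∫ over [−a, a] = 2∫₀ᵃ with ψ = 1 − x/a there: ∫₀ᵃ (1 − x/a)² dx = a/3, ∫₀ᵃ x²(1 − x/a)² dx = a³/30, ∫₀ᵃ x⁴(1 − x/a)² dx = a⁵/105.
Normalization: ∫|ψ|² dx = 2.7267.
⟨x⟩ = 0.0000 and ⟨x²⟩ = 1.6728.
(Δx)² = 1.6728 − (0.0000)² = 1.6728.

1.673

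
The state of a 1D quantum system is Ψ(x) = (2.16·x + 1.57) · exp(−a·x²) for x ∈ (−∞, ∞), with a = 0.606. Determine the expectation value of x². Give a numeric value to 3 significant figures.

0.774

⟨x²⟩ = ∫ x²·|Ψ|² dx / ∫|Ψ|² dx (integrals over the domain).
Expand each integrand as polynomial × e^(−2ax²) and use ∫x^(2j)·e^(−2ax²) dx = (2j−1)!!/(4a)^j · √(π/(2a)), odd powers → 0; here √(π/(2a)) = 1.6100.
State is unnormalized: ∫|Ψ|² dx = 7.0673, and ∫Ψ*·x²·Ψ dx = 5.4723, so ⟨x²⟩ = 5.4723 / 7.0673.
⟨x²⟩ = 0.77432.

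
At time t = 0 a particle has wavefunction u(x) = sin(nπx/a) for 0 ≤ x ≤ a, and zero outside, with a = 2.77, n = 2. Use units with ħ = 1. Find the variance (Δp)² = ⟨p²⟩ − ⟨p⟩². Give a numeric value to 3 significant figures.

Compute ⟨p⟩ and ⟨p²⟩ separately; (Δp)² = ⟨p²⟩ − ⟨p⟩².
d/dx sin(nπx/a) = (nπ/a)·cos(nπx/a) and d²/dx² sin(nπx/a) = −(nπ/a)²·sin(nπx/a); on 0 ≤ x ≤ a, ∫sin²(nπx/a) dx = a/2 and ∫sin(nπx/a)·cos(nπx/a) dx = 0.
Normalization: ∫|u|² dx = 1.3850.
⟨p⟩ = 0.0000 and ⟨p²⟩ = 5.1452.
(Δp)² = 5.1452 − (0.0000)² = 5.1452.

5.15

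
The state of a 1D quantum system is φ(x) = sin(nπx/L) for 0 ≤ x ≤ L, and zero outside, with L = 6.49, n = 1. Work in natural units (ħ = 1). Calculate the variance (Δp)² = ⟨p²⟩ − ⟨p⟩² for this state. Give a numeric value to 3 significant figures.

Compute ⟨p⟩ and ⟨p²⟩ separately; (Δp)² = ⟨p²⟩ − ⟨p⟩².
d/dx sin(nπx/L) = (nπ/L)·cos(nπx/L) and d²/dx² sin(nπx/L) = −(nπ/L)²·sin(nπx/L); on 0 ≤ x ≤ L, ∫sin²(nπx/L) dx = L/2 and ∫sin(nπx/L)·cos(nπx/L) dx = 0.
Normalization: ∫|φ|² dx = 3.2450.
⟨p⟩ = 0.0000 and ⟨p²⟩ = 0.23432.
(Δp)² = 0.23432 − (0.0000)² = 0.23432.

0.234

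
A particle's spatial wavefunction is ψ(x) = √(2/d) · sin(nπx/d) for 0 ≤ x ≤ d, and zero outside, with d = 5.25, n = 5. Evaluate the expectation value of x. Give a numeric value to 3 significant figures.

⟨x⟩ = ∫ x·|ψ|² dx (integrals over the domain).
With sin²θ = (1 − cos2θ)/2 on 0 ≤ x ≤ d: ∫sin²(nπx/d) dx = d/2, ∫x·sin²(nπx/d) dx = d²/4, ∫x²·sin²(nπx/d) dx = d³·(1/6 − 1/(4n²π²)); higher powers xᵏ the same way, integrating xᵏ·cos(2nπx/d) by parts.
⟨x⟩ = 2.6250.

2.63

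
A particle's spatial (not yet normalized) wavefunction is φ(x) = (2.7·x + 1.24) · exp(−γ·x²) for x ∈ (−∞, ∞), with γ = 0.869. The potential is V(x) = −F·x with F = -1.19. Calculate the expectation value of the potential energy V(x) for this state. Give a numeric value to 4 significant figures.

0.6307

⟨V⟩ = ∫ V(x)·|φ|² dx / ∫|φ|² dx.
Expand each integrand as polynomial × e^(−2γx²) and use ∫x^(2j)·e^(−2γx²) dx = (2j−1)!!/(4γ)^j · √(π/(2γ)), odd powers → 0; here √(π/(2γ)) = 1.3445.
State is unnormalized: ∫|φ|² dx = 4.8869, and ∫φ*·V(x)·φ dx = 3.0820, so ⟨V⟩ = 3.0820 / 4.8869.
⟨V⟩ = 0.63066.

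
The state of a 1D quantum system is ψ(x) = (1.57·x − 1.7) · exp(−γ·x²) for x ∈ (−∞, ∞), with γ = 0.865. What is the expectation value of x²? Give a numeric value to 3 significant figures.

0.403

⟨x²⟩ = ∫ x²·|ψ|² dx / ∫|ψ|² dx (integrals over the domain).
Expand each integrand as polynomial × e^(−2γx²) and use ∫x^(2j)·e^(−2γx²) dx = (2j−1)!!/(4γ)^j · √(π/(2γ)), odd powers → 0; here √(π/(2γ)) = 1.3476.
State is unnormalized: ∫|ψ|² dx = 4.8545, and ∫ψ*·x²·ψ dx = 1.9580, so ⟨x²⟩ = 1.9580 / 4.8545.
⟨x²⟩ = 0.40333.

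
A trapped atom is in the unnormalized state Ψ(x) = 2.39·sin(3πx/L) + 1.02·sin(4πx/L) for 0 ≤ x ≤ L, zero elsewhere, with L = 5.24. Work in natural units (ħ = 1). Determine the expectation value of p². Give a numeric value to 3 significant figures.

p² Ψ = −ħ² d²Ψ/dx²; ⟨p²⟩ = −ħ² ∫ Ψ*·Ψ'' dx / ∫|Ψ|² dx.
d²/dx² sin(jπx/L) = −(jπ/L)²·sin(jπx/L); on 0 ≤ x ≤ L, ∫sin²(jπx/L) dx = L/2 and ∫sin(jπx/L)·sin(lπx/L) dx = 0 for j ≠ l, so only diagonal terms survive in ∫|Ψ|² and ∫Ψ·Ψ″; ∫Ψ·Ψ′ dx = [Ψ²/2] between the walls = 0.
State is unnormalized: ∫|Ψ|² dx = 17.692, and ∫Ψ*·(−ħ² Ψ'') dx = 64.091, so ⟨p²⟩ = 64.091 / 17.692.
⟨p²⟩ = 3.6227.

3.62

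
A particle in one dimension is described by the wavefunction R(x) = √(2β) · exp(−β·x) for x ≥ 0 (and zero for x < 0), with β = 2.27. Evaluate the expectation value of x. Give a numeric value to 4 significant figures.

0.2203

⟨x⟩ = ∫ x·|R|² dx (integrals over the domain).
Every integrand reduces to terms xʲ·e^(−2βx) on [0, ∞); use ∫₀^∞ xʲ·e^(−2βx) dx = j!/(2β)^(j+1).
⟨x⟩ = 0.22026.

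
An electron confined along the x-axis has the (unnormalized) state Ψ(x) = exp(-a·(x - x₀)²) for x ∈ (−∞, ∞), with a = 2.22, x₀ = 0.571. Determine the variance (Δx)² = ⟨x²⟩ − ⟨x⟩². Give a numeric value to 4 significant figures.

0.1126

Compute ⟨x⟩ and ⟨x²⟩ separately, then (Δx)² = ⟨x²⟩ − ⟨x⟩².
Gaussian moments (u = x − x₀): ∫u^(2j)·e^(−2au²) du = (2j−1)!!/(4a)^j · √(π/(2a)), odd powers integrate to 0; here √(π/(2a)) = 0.84117.
Normalization: ∫|Ψ|² dx = 0.84117.
⟨x⟩ = 0.57100 and ⟨x²⟩ = 0.43865.
(Δx)² = 0.43865 − (0.57100)² = 0.11261.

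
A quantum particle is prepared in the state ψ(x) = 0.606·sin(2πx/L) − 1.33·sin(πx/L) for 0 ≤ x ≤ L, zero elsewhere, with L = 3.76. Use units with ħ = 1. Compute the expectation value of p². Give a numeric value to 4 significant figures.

1.058

p² ψ = −ħ² d²ψ/dx²; ⟨p²⟩ = −ħ² ∫ ψ*·ψ'' dx / ∫|ψ|² dx.
d²/dx² sin(jπx/L) = −(jπ/L)²·sin(jπx/L); on 0 ≤ x ≤ L, ∫sin²(jπx/L) dx = L/2 and ∫sin(jπx/L)·sin(lπx/L) dx = 0 for j ≠ l, so only diagonal terms survive in ∫|ψ|² and ∫ψ·ψ″; ∫ψ·ψ′ dx = [ψ²/2] between the walls = 0.
State is unnormalized: ∫|ψ|² dx = 4.0159, and ∫ψ*·(−ħ² ψ'') dx = 4.2495, so ⟨p²⟩ = 4.2495 / 4.0159.
⟨p²⟩ = 1.0582.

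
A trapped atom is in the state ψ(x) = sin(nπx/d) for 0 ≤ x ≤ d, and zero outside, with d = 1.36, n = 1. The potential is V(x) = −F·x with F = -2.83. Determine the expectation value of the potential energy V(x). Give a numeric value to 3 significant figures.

⟨V⟩ = ∫ V(x)·|ψ|² dx / ∫|ψ|² dx.
With sin²θ = (1 − cos2θ)/2 on 0 ≤ x ≤ d: ∫sin²(nπx/d) dx = d/2, ∫x·sin²(nπx/d) dx = d²/4, ∫x²·sin²(nπx/d) dx = d³·(1/6 − 1/(4n²π²)); higher powers xᵏ the same way, integrating xᵏ·cos(2nπx/d) by parts.
State is unnormalized: ∫|ψ|² dx = 0.68000, and ∫ψ*·V(x)·ψ dx = 1.3086, so ⟨V⟩ = 1.3086 / 0.68000.
⟨V⟩ = 1.9244.

1.92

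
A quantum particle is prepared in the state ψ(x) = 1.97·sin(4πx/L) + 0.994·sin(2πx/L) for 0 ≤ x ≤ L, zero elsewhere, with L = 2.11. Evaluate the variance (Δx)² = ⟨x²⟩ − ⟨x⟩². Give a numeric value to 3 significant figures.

0.510

Compute ⟨x⟩ and ⟨x²⟩ separately, then (Δx)² = ⟨x²⟩ − ⟨x⟩².
On 0 ≤ x ≤ L (j ≠ l): ∫sin²(jπx/L) dx = L/2, ∫sin(jπx/L)·sin(lπx/L) dx = 0; diagonal moments ∫x·sin²(jπx/L) dx = L²/4, ∫x²·sin²(jπx/L) dx = L³·(1/6 − 1/(4j²π²)); cross terms ∫x·sin(jπx/L)·sin(lπx/L) dx = 0 for j + l even and −4jlL²/(π²(j² − l²)²) for j + l odd, ∫x²·sin(jπx/L)·sin(lπx/L) dx = (−1)^(j+l)·4jlL³/(π²(j² − l²)²); higher powers the same way via product-to-sum and parts.
Normalization: ∫|ψ|² dx = 5.1367.
⟨x⟩ = 1.0550 and ⟨x²⟩ = 1.6226.
(Δx)² = 1.6226 − (1.0550)² = 0.50959.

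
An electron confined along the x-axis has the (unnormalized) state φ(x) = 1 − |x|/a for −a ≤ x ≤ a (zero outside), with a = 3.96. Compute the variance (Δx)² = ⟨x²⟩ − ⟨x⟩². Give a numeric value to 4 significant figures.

Compute ⟨x⟩ and ⟨x²⟩ separately, then (Δx)² = ⟨x²⟩ − ⟨x⟩².
φ is even, so ∫ over [−a, a] = 2∫₀ᵃ with φ = 1 − x/a there: ∫₀ᵃ (1 − x/a)² dx = a/3, ∫₀ᵃ x²(1 − x/a)² dx = a³/30, ∫₀ᵃ x⁴(1 − x/a)² dx = a⁵/105.
Normalization: ∫|φ|² dx = 2.6400.
⟨x⟩ = 0.0000 and ⟨x²⟩ = 1.5682.
(Δx)² = 1.5682 − (0.0000)² = 1.5682.

1.568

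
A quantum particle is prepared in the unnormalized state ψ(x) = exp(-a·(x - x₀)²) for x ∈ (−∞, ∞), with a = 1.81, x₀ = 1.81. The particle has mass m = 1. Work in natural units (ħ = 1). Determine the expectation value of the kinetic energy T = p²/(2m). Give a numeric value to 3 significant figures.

T = −(ħ²/2m) d²/dx², so ⟨T⟩ = −(ħ²/2m) ∫ ψ*·ψ'' dx / ∫|ψ|² dx; with m = 1.
Gaussian moments (u = x − x₀): ∫u^(2j)·e^(−2au²) du = (2j−1)!!/(4a)^j · √(π/(2a)), odd powers integrate to 0; here √(π/(2a)) = 0.93158. Derivatives: d/dx e^(−au²) = −2au·e^(−au²), d²/dx² e^(−au²) = (4a²u² − 2a)·e^(−au²).
State is unnormalized: ∫|ψ|² dx = 0.93158, and ∫ψ*·(−ħ²/2m · ψ'') dx = 0.84308, so ⟨T⟩ = 0.84308 / 0.93158.
⟨T⟩ = 0.90500.

0.905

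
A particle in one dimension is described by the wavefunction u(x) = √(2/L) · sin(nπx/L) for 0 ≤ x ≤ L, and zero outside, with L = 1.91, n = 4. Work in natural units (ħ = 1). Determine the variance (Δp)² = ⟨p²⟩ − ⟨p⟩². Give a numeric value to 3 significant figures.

Compute ⟨p⟩ and ⟨p²⟩ separately; (Δp)² = ⟨p²⟩ − ⟨p⟩².
d/dx sin(nπx/L) = (nπ/L)·cos(nπx/L) and d²/dx² sin(nπx/L) = −(nπ/L)²·sin(nπx/L); on 0 ≤ x ≤ L, ∫sin²(nπx/L) dx = L/2 and ∫sin(nπx/L)·cos(nπx/L) dx = 0.
⟨p⟩ = 0.0000 and ⟨p²⟩ = 43.287.
(Δp)² = 43.287 − (0.0000)² = 43.287.

43.3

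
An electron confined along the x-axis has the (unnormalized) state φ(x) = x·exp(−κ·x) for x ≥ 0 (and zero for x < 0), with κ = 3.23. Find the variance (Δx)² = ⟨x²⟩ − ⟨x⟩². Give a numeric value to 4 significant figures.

0.07189

Compute ⟨x⟩ and ⟨x²⟩ separately, then (Δx)² = ⟨x²⟩ − ⟨x⟩².
Every integrand reduces to terms xʲ·e^(−2κx) on [0, ∞); use ∫₀^∞ xʲ·e^(−2κx) dx = j!/(2κ)^(j+1).
Normalization: ∫|φ|² dx = 0.0074188.
⟨x⟩ = 0.46440 and ⟨x²⟩ = 0.28755.
(Δx)² = 0.28755 − (0.46440)² = 0.071888.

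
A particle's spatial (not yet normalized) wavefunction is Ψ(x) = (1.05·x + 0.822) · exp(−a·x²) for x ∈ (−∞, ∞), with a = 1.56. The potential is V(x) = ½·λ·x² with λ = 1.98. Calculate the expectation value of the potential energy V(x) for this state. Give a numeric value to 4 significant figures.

⟨V⟩ = ∫ V(x)·|Ψ|² dx / ∫|Ψ|² dx.
Expand each integrand as polynomial × e^(−2ax²) and use ∫x^(2j)·e^(−2ax²) dx = (2j−1)!!/(4a)^j · √(π/(2a)), odd powers → 0; here √(π/(2a)) = 1.0035.
State is unnormalized: ∫|Ψ|² dx = 0.85531, and ∫Ψ*·V(x)·Ψ dx = 0.19195, so ⟨V⟩ = 0.19195 / 0.85531.
⟨V⟩ = 0.22443.

0.2244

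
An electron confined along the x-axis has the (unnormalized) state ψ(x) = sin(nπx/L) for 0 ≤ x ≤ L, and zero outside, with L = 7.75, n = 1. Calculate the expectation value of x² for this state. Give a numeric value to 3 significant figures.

17.0

⟨x²⟩ = ∫ x²·|ψ|² dx / ∫|ψ|² dx (integrals over the domain).
With sin²θ = (1 − cos2θ)/2 on 0 ≤ x ≤ L: ∫sin²(nπx/L) dx = L/2, ∫x·sin²(nπx/L) dx = L²/4, ∫x²·sin²(nπx/L) dx = L³·(1/6 − 1/(4n²π²)); higher powers xᵏ the same way, integrating xᵏ·cos(2nπx/L) by parts.
State is unnormalized: ∫|ψ|² dx = 3.8750, and ∫ψ*·x²·ψ dx = 65.790, so ⟨x²⟩ = 65.790 / 3.8750.
⟨x²⟩ = 16.978.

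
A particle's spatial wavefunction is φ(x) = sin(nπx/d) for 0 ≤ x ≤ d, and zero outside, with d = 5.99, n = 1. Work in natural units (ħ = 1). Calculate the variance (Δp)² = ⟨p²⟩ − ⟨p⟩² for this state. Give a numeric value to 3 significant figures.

0.275

Compute ⟨p⟩ and ⟨p²⟩ separately; (Δp)² = ⟨p²⟩ − ⟨p⟩².
d/dx sin(nπx/d) = (nπ/d)·cos(nπx/d) and d²/dx² sin(nπx/d) = −(nπ/d)²·sin(nπx/d); on 0 ≤ x ≤ d, ∫sin²(nπx/d) dx = d/2 and ∫sin(nπx/d)·cos(nπx/d) dx = 0.
Normalization: ∫|φ|² dx = 2.9950.
⟨p⟩ = 0.0000 and ⟨p²⟩ = 0.27507.
(Δp)² = 0.27507 − (0.0000)² = 0.27507.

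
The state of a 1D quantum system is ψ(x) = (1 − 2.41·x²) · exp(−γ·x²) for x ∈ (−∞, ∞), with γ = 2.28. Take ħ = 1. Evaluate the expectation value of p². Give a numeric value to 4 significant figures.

p² ψ = −ħ² d²ψ/dx²; ⟨p²⟩ = −ħ² ∫ ψ*·ψ'' dx / ∫|ψ|² dx.
Expand each integrand as polynomial × e^(−2γx²) and use ∫x^(2j)·e^(−2γx²) dx = (2j−1)!!/(4γ)^j · √(π/(2γ)), odd powers → 0; here √(π/(2γ)) = 0.83003. Differentiate with the product rule, d/dx e^(−γx²) = −2γx·e^(−γx²).
State is unnormalized: ∫|ψ|² dx = 0.56523, and ∫ψ*·(−ħ² ψ'') dx = 3.8177, so ⟨p²⟩ = 3.8177 / 0.56523.
⟨p²⟩ = 6.7542.

6.754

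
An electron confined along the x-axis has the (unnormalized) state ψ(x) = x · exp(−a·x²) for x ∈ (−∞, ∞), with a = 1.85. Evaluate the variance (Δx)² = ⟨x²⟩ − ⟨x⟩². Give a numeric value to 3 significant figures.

Compute ⟨x⟩ and ⟨x²⟩ separately, then (Δx)² = ⟨x²⟩ − ⟨x⟩².
Expand each integrand as polynomial × e^(−2ax²) and use ∫x^(2j)·e^(−2ax²) dx = (2j−1)!!/(4a)^j · √(π/(2a)), odd powers → 0; here √(π/(2a)) = 0.92145.
Normalization: ∫|ψ|² dx = 0.12452.
⟨x⟩ = 0.0000 and ⟨x²⟩ = 0.40541.
(Δx)² = 0.40541 − (0.0000)² = 0.40541.

0.405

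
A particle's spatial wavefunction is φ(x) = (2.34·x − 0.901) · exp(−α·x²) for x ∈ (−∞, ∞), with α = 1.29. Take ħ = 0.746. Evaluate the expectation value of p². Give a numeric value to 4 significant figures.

p² φ = −ħ² d²φ/dx²; ⟨p²⟩ = −ħ² ∫ φ*·φ'' dx / ∫|φ|² dx.
Expand each integrand as polynomial × e^(−2αx²) and use ∫x^(2j)·e^(−2αx²) dx = (2j−1)!!/(4α)^j · √(π/(2α)), odd powers → 0; here √(π/(2α)) = 1.1035. Differentiate with the product rule, d/dx e^(−αx²) = −2αx·e^(−αx²).
State is unnormalized: ∫|φ|² dx = 2.0668, and ∫φ*·(−ħ² φ'') dx = 3.1651, so ⟨p²⟩ = 3.1651 / 2.0668.
⟨p²⟩ = 1.5314.

1.531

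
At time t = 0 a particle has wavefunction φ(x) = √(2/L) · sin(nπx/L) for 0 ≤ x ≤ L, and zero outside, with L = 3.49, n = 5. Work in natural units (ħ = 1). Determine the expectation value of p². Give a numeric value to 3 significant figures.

20.3

p² φ = −ħ² d²φ/dx²; ⟨p²⟩ = −ħ² ∫ φ*·φ'' dx.
d/dx sin(nπx/L) = (nπ/L)·cos(nπx/L) and d²/dx² sin(nπx/L) = −(nπ/L)²·sin(nπx/L); on 0 ≤ x ≤ L, ∫sin²(nπx/L) dx = L/2 and ∫sin(nπx/L)·cos(nπx/L) dx = 0.
⟨p²⟩ = 20.258.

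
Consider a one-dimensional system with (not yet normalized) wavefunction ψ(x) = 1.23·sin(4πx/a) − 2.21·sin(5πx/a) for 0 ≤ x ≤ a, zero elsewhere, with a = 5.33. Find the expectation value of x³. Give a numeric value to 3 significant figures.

⟨x³⟩ = ∫ x³·|ψ|² dx / ∫|ψ|² dx (integrals over the domain).
On 0 ≤ x ≤ a (j ≠ l): ∫sin²(jπx/a) dx = a/2, ∫sin(jπx/a)·sin(lπx/a) dx = 0; diagonal moments ∫x·sin²(jπx/a) dx = a²/4, ∫x²·sin²(jπx/a) dx = a³·(1/6 − 1/(4j²π²)); cross terms ∫x·sin(jπx/a)·sin(lπx/a) dx = 0 for j + l even and −4jla²/(π²(j² − l²)²) for j + l odd, ∫x²·sin(jπx/a)·sin(lπx/a) dx = (−1)^(j+l)·4jla³/(π²(j² − l²)²); higher powers the same way via product-to-sum and parts.
State is unnormalized: ∫|ψ|² dx = 17.048, and ∫ψ*·x³·ψ dx = 1024.9, so ⟨x³⟩ = 1024.9 / 17.048.
⟨x³⟩ = 60.116.

60.1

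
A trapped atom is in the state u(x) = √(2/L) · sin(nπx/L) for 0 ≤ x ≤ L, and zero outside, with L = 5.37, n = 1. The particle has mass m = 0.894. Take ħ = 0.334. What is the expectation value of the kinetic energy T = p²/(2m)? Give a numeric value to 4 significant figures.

T = −(ħ²/2m) d²/dx², so ⟨T⟩ = −(ħ²/2m) ∫ u*·u'' dx; with m = 0.894.
d/dx sin(nπx/L) = (nπ/L)·cos(nπx/L) and d²/dx² sin(nπx/L) = −(nπ/L)²·sin(nπx/L); on 0 ≤ x ≤ L, ∫sin²(nπx/L) dx = L/2 and ∫sin(nπx/L)·cos(nπx/L) dx = 0.
⟨T⟩ = 0.021354.

0.02135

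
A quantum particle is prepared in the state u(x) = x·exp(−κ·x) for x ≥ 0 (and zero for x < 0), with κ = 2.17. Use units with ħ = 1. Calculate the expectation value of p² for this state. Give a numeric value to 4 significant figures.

p² u = −ħ² d²u/dx²; ⟨p²⟩ = −ħ² ∫ u*·u'' dx / ∫|u|² dx.
Differentiate x·exp(−κ·x) with the product rule; every integrand then reduces to terms xʲ·e^(−2κx) on [0, ∞), with ∫₀^∞ xʲ·e^(−2κx) dx = j!/(2κ)^(j+1).
State is unnormalized: ∫|u|² dx = 0.024466, and ∫u*·(−ħ² u'') dx = 0.11521, so ⟨p²⟩ = 0.11521 / 0.024466.
⟨p²⟩ = 4.7089.

4.709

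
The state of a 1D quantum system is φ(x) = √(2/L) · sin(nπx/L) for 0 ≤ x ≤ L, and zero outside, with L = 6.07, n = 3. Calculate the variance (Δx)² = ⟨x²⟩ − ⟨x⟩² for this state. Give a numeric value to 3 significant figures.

2.86

Compute ⟨x⟩ and ⟨x²⟩ separately, then (Δx)² = ⟨x²⟩ − ⟨x⟩².
With sin²θ = (1 − cos2θ)/2 on 0 ≤ x ≤ L: ∫sin²(nπx/L) dx = L/2, ∫x·sin²(nπx/L) dx = L²/4, ∫x²·sin²(nπx/L) dx = L³·(1/6 − 1/(4n²π²)); higher powers xᵏ the same way, integrating xᵏ·cos(2nπx/L) by parts.
⟨x⟩ = 3.0350 and ⟨x²⟩ = 12.074.
(Δx)² = 12.074 − (3.0350)² = 2.8630.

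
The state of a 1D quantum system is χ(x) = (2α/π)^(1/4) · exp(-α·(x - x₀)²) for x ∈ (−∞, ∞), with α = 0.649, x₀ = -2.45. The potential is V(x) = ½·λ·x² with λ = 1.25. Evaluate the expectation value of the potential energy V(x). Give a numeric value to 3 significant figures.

⟨V⟩ = ∫ V(x)·|χ|² dx.
Gaussian moments (u = x − x₀): ∫u^(2j)·e^(−2αu²) du = (2j−1)!!/(4α)^j · √(π/(2α)), odd powers integrate to 0; here √(π/(2α)) = 1.5557.
⟨V⟩ = 3.9923.

3.99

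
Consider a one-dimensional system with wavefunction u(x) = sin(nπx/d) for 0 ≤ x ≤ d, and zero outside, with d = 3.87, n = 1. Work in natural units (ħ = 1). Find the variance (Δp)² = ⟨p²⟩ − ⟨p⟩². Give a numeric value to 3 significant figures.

0.659

Compute ⟨p⟩ and ⟨p²⟩ separately; (Δp)² = ⟨p²⟩ − ⟨p⟩².
d/dx sin(nπx/d) = (nπ/d)·cos(nπx/d) and d²/dx² sin(nπx/d) = −(nπ/d)²·sin(nπx/d); on 0 ≤ x ≤ d, ∫sin²(nπx/d) dx = d/2 and ∫sin(nπx/d)·cos(nπx/d) dx = 0.
Normalization: ∫|u|² dx = 1.9350.
⟨p⟩ = 0.0000 and ⟨p²⟩ = 0.65899.
(Δp)² = 0.65899 − (0.0000)² = 0.65899.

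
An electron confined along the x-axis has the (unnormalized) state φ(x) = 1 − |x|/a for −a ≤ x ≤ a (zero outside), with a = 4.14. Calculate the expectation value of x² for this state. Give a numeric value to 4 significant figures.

1.714

⟨x²⟩ = ∫ x²·|φ|² dx / ∫|φ|² dx (integrals over the domain).
φ is even, so ∫ over [−a, a] = 2∫₀ᵃ with φ = 1 − x/a there: ∫₀ᵃ (1 − x/a)² dx = a/3, ∫₀ᵃ x²(1 − x/a)² dx = a³/30, ∫₀ᵃ x⁴(1 − x/a)² dx = a⁵/105.
State is unnormalized: ∫|φ|² dx = 2.7600, and ∫φ*·x²·φ dx = 4.7305, so ⟨x²⟩ = 4.7305 / 2.7600.
⟨x²⟩ = 1.7140.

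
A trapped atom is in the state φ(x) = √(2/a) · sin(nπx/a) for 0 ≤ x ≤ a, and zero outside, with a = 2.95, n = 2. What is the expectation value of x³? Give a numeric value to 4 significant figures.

5.930

⟨x³⟩ = ∫ x³·|φ|² dx (integrals over the domain).
With sin²θ = (1 − cos2θ)/2 on 0 ≤ x ≤ a: ∫sin²(nπx/a) dx = a/2, ∫x·sin²(nπx/a) dx = a²/4, ∫x²·sin²(nπx/a) dx = a³·(1/6 − 1/(4n²π²)); higher powers xᵏ the same way, integrating xᵏ·cos(2nπx/a) by parts.
⟨x³⟩ = 5.9304.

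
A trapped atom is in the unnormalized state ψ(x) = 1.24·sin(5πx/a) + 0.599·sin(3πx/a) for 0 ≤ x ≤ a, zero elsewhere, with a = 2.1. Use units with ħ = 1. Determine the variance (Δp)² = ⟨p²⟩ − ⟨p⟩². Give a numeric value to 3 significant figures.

Compute ⟨p⟩ and ⟨p²⟩ separately; (Δp)² = ⟨p²⟩ − ⟨p⟩².
d²/dx² sin(jπx/a) = −(jπ/a)²·sin(jπx/a); on 0 ≤ x ≤ a, ∫sin²(jπx/a) dx = a/2 and ∫sin(jπx/a)·sin(lπx/a) dx = 0 for j ≠ l, so only diagonal terms survive in ∫|ψ|² and ∫ψ·ψ″; ∫ψ·ψ′ dx = [ψ²/2] between the walls = 0.
Normalization: ∫|ψ|² dx = 1.9912.
⟨p⟩ = 0.0000 and ⟨p²⟩ = 49.175.
(Δp)² = 49.175 − (0.0000)² = 49.175.

49.2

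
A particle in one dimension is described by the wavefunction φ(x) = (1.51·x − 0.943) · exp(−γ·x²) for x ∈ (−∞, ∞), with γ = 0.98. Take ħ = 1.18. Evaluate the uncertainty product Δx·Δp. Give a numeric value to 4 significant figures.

Δx = √(⟨x²⟩−⟨x⟩²), Δp = √(⟨p²⟩−⟨p⟩²).
Expand each integrand as polynomial × e^(−2γx²) and use ∫x^(2j)·e^(−2γx²) dx = (2j−1)!!/(4γ)^j · √(π/(2γ)), odd powers → 0; here √(π/(2γ)) = 1.2660. Differentiate with the product rule, d/dx e^(−γx²) = −2γx·e^(−γx²).
Normalization: ∫|φ|² dx = 1.8622.
⟨x⟩ = -0.49391, ⟨x²⟩ = 0.45686 ⇒ Δx = 0.46142.
⟨p⟩ = 0.0000, ⟨p²⟩ = 2.4438 ⇒ Δp = 1.5633.
Δx·Δp = 0.72132.

0.7213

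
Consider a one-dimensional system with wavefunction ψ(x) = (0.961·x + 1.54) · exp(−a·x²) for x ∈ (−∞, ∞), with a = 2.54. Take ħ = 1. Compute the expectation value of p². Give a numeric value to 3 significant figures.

2.73

p² ψ = −ħ² d²ψ/dx²; ⟨p²⟩ = −ħ² ∫ ψ*·ψ'' dx / ∫|ψ|² dx.
Expand each integrand as polynomial × e^(−2ax²) and use ∫x^(2j)·e^(−2ax²) dx = (2j−1)!!/(4a)^j · √(π/(2a)), odd powers → 0; here √(π/(2a)) = 0.78640. Differentiate with the product rule, d/dx e^(−ax²) = −2ax·e^(−ax²).
State is unnormalized: ∫|ψ|² dx = 1.9365, and ∫ψ*·(−ħ² ψ'') dx = 5.2819, so ⟨p²⟩ = 5.2819 / 1.9365.
⟨p²⟩ = 2.7275.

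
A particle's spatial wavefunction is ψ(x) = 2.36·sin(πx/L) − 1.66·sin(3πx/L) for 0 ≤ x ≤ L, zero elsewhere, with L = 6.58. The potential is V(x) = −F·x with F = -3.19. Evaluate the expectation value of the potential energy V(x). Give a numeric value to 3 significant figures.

⟨V⟩ = ∫ V(x)·|ψ|² dx / ∫|ψ|² dx.
On 0 ≤ x ≤ L (j ≠ l): ∫sin²(jπx/L) dx = L/2, ∫sin(jπx/L)·sin(lπx/L) dx = 0; diagonal moments ∫x·sin²(jπx/L) dx = L²/4, ∫x²·sin²(jπx/L) dx = L³·(1/6 − 1/(4j²π²)); cross terms ∫x·sin(jπx/L)·sin(lπx/L) dx = 0 for j + l even and −4jlL²/(π²(j² − l²)²) for j + l odd, ∫x²·sin(jπx/L)·sin(lπx/L) dx = (−1)^(j+l)·4jlL³/(π²(j² − l²)²); higher powers the same way via product-to-sum and parts.
State is unnormalized: ∫|ψ|² dx = 27.390, and ∫ψ*·V(x)·ψ dx = 287.46, so ⟨V⟩ = 287.46 / 27.390.
⟨V⟩ = 10.495.

10.5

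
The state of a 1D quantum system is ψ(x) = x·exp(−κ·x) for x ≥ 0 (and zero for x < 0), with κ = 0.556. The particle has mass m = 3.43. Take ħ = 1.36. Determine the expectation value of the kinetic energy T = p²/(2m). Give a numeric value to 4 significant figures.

T = −(ħ²/2m) d²/dx², so ⟨T⟩ = −(ħ²/2m) ∫ ψ*·ψ'' dx / ∫|ψ|² dx; with m = 3.43.
Differentiate x·exp(−κ·x) with the product rule; every integrand then reduces to terms xʲ·e^(−2κx) on [0, ∞), with ∫₀^∞ xʲ·e^(−2κx) dx = j!/(2κ)^(j+1).
State is unnormalized: ∫|ψ|² dx = 1.4545, and ∫ψ*·(−ħ²/2m · ψ'') dx = 0.12123, so ⟨T⟩ = 0.12123 / 1.4545.
⟨T⟩ = 0.083350.

0.08335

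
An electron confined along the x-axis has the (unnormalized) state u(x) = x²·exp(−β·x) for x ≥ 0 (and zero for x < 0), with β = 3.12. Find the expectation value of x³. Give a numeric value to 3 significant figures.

⟨x³⟩ = ∫ x³·|u|² dx / ∫|u|² dx (integrals over the domain).
Every integrand reduces to terms xʲ·e^(−2βx) on [0, ∞); use ∫₀^∞ xʲ·e^(−2βx) dx = j!/(2β)^(j+1).
State is unnormalized: ∫|u|² dx = 0.0025368, and ∫u*·x³·u dx = 0.0021926, so ⟨x³⟩ = 0.0021926 / 0.0025368.
⟨x³⟩ = 0.86430.

0.864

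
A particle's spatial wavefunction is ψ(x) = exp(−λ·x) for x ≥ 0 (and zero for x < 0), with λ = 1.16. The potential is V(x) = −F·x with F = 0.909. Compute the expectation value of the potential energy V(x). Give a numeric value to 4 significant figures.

⟨V⟩ = ∫ V(x)·|ψ|² dx / ∫|ψ|² dx.
Every integrand reduces to terms xʲ·e^(−2λx) on [0, ∞); use ∫₀^∞ xʲ·e^(−2λx) dx = j!/(2λ)^(j+1).
State is unnormalized: ∫|ψ|² dx = 0.43103, and ∫ψ*·V(x)·ψ dx = -0.16888, so ⟨V⟩ = -0.16888 / 0.43103.
⟨V⟩ = -0.39181.

-0.3918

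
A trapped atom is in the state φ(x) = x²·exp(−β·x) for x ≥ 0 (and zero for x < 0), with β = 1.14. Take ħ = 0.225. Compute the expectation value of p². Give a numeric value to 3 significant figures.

p² φ = −ħ² d²φ/dx²; ⟨p²⟩ = −ħ² ∫ φ*·φ'' dx / ∫|φ|² dx.
Differentiate x²·exp(−β·x) with the product rule; every integrand then reduces to terms xʲ·e^(−2βx) on [0, ∞), with ∫₀^∞ xʲ·e^(−2βx) dx = j!/(2β)^(j+1).
State is unnormalized: ∫|φ|² dx = 0.38953, and ∫φ*·(−ħ² φ'') dx = 0.0085426, so ⟨p²⟩ = 0.0085426 / 0.38953.
⟨p²⟩ = 0.021931.

0.0219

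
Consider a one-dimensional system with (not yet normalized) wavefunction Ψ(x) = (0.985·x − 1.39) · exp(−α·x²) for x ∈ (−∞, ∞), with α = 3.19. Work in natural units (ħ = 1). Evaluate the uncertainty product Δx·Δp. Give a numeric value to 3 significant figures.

Δx = √(⟨x²⟩−⟨x⟩²), Δp = √(⟨p²⟩−⟨p⟩²).
Expand each integrand as polynomial × e^(−2αx²) and use ∫x^(2j)·e^(−2αx²) dx = (2j−1)!!/(4α)^j · √(π/(2α)), odd powers → 0; here √(π/(2α)) = 0.70172. Differentiate with the product rule, d/dx e^(−αx²) = −2αx·e^(−αx²).
Normalization: ∫|Ψ|² dx = 1.4092.
⟨x⟩ = -0.10687, ⟨x²⟩ = 0.084305 ⇒ Δx = 0.26997.
⟨p⟩ = 0.0000, ⟨p²⟩ = 3.4316 ⇒ Δp = 1.8525.
Δx·Δp = 0.50011.

0.500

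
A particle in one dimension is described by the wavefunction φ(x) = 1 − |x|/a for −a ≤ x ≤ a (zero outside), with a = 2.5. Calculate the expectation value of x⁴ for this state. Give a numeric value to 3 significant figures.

⟨x⁴⟩ = ∫ x⁴·|φ|² dx / ∫|φ|² dx (integrals over the domain).
φ is even, so ∫ over [−a, a] = 2∫₀ᵃ with φ = 1 − x/a there: ∫₀ᵃ (1 − x/a)² dx = a/3, ∫₀ᵃ x²(1 − x/a)² dx = a³/30, ∫₀ᵃ x⁴(1 − x/a)² dx = a⁵/105.
State is unnormalized: ∫|φ|² dx = 1.6667, and ∫φ*·x⁴·φ dx = 1.8601, so ⟨x⁴⟩ = 1.8601 / 1.6667.
⟨x⁴⟩ = 1.1161.

1.12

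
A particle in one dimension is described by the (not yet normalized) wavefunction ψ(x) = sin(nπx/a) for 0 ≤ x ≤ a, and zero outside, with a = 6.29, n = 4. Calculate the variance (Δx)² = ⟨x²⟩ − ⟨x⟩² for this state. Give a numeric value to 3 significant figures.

Compute ⟨x⟩ and ⟨x²⟩ separately, then (Δx)² = ⟨x²⟩ − ⟨x⟩².
With sin²θ = (1 − cos2θ)/2 on 0 ≤ x ≤ a: ∫sin²(nπx/a) dx = a/2, ∫x·sin²(nπx/a) dx = a²/4, ∫x²·sin²(nπx/a) dx = a³·(1/6 − 1/(4n²π²)); higher powers xᵏ the same way, integrating xᵏ·cos(2nπx/a) by parts.
Normalization: ∫|ψ|² dx = 3.1450.
⟨x⟩ = 3.1450 and ⟨x²⟩ = 13.063.
(Δx)² = 13.063 − (3.1450)² = 3.1717.

3.17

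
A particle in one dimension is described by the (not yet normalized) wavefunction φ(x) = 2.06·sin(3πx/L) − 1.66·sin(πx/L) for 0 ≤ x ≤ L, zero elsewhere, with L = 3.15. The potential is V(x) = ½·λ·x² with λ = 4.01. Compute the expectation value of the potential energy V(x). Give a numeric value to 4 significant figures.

5.428

⟨V⟩ = ∫ V(x)·|φ|² dx / ∫|φ|² dx.
On 0 ≤ x ≤ L (j ≠ l): ∫sin²(jπx/L) dx = L/2, ∫sin(jπx/L)·sin(lπx/L) dx = 0; diagonal moments ∫x·sin²(jπx/L) dx = L²/4, ∫x²·sin²(jπx/L) dx = L³·(1/6 − 1/(4j²π²)); cross terms ∫x·sin(jπx/L)·sin(lπx/L) dx = 0 for j + l even and −4jlL²/(π²(j² − l²)²) for j + l odd, ∫x²·sin(jπx/L)·sin(lπx/L) dx = (−1)^(j+l)·4jlL³/(π²(j² − l²)²); higher powers the same way via product-to-sum and parts.
State is unnormalized: ∫|φ|² dx = 11.024, and ∫φ*·V(x)·φ dx = 59.839, so ⟨V⟩ = 59.839 / 11.024.
⟨V⟩ = 5.4282.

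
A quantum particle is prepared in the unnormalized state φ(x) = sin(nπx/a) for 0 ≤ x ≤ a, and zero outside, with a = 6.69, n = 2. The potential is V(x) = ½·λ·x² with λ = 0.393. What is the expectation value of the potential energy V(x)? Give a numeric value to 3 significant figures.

2.82

⟨V⟩ = ∫ V(x)·|φ|² dx / ∫|φ|² dx.
With sin²θ = (1 − cos2θ)/2 on 0 ≤ x ≤ a: ∫sin²(nπx/a) dx = a/2, ∫x·sin²(nπx/a) dx = a²/4, ∫x²·sin²(nπx/a) dx = a³·(1/6 − 1/(4n²π²)); higher powers xᵏ the same way, integrating xᵏ·cos(2nπx/a) by parts.
State is unnormalized: ∫|φ|² dx = 3.3450, and ∫φ*·V(x)·φ dx = 9.4334, so ⟨V⟩ = 9.4334 / 3.3450.
⟨V⟩ = 2.8201.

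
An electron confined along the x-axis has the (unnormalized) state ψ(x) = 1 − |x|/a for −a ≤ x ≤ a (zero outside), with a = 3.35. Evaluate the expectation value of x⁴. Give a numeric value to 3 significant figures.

⟨x⁴⟩ = ∫ x⁴·|ψ|² dx / ∫|ψ|² dx (integrals over the domain).
ψ is even, so ∫ over [−a, a] = 2∫₀ᵃ with ψ = 1 − x/a there: ∫₀ᵃ (1 − x/a)² dx = a/3, ∫₀ᵃ x²(1 − x/a)² dx = a³/30, ∫₀ᵃ x⁴(1 − x/a)² dx = a⁵/105.
State is unnormalized: ∫|ψ|² dx = 2.2333, and ∫ψ*·x⁴·ψ dx = 8.0365, so ⟨x⁴⟩ = 8.0365 / 2.2333.
⟨x⁴⟩ = 3.5984.

3.60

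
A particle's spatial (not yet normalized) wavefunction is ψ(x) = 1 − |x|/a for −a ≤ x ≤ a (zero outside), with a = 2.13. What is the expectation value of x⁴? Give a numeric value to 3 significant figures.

0.588

⟨x⁴⟩ = ∫ x⁴·|ψ|² dx / ∫|ψ|² dx (integrals over the domain).
ψ is even, so ∫ over [−a, a] = 2∫₀ᵃ with ψ = 1 − x/a there: ∫₀ᵃ (1 − x/a)² dx = a/3, ∫₀ᵃ x²(1 − x/a)² dx = a³/30, ∫₀ᵃ x⁴(1 − x/a)² dx = a⁵/105.
State is unnormalized: ∫|ψ|² dx = 1.4200, and ∫ψ*·x⁴·ψ dx = 0.83510, so ⟨x⁴⟩ = 0.83510 / 1.4200.
⟨x⁴⟩ = 0.58810.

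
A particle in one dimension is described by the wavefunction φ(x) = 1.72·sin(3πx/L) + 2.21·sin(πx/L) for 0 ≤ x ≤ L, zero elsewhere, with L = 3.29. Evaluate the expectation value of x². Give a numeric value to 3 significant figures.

⟨x²⟩ = ∫ x²·|φ|² dx / ∫|φ|² dx (integrals over the domain).
On 0 ≤ x ≤ L (j ≠ l): ∫sin²(jπx/L) dx = L/2, ∫sin(jπx/L)·sin(lπx/L) dx = 0; diagonal moments ∫x·sin²(jπx/L) dx = L²/4, ∫x²·sin²(jπx/L) dx = L³·(1/6 − 1/(4j²π²)); cross terms ∫x·sin(jπx/L)·sin(lπx/L) dx = 0 for j + l even and −4jlL²/(π²(j² − l²)²) for j + l odd, ∫x²·sin(jπx/L)·sin(lπx/L) dx = (−1)^(j+l)·4jlL³/(π²(j² − l²)²); higher powers the same way via product-to-sum and parts.
State is unnormalized: ∫|φ|² dx = 12.901, and ∫φ*·x²·φ dx = 46.988, so ⟨x²⟩ = 46.988 / 12.901.
⟨x²⟩ = 3.6422.

3.64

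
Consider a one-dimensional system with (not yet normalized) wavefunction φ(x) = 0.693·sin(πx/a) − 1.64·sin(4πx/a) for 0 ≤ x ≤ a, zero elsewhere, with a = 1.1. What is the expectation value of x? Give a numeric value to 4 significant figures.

⟨x⟩ = ∫ x·|φ|² dx / ∫|φ|² dx (integrals over the domain).
On 0 ≤ x ≤ a (j ≠ l): ∫sin²(jπx/a) dx = a/2, ∫sin(jπx/a)·sin(lπx/a) dx = 0; diagonal moments ∫x·sin²(jπx/a) dx = a²/4, ∫x²·sin²(jπx/a) dx = a³·(1/6 − 1/(4j²π²)); cross terms ∫x·sin(jπx/a)·sin(lπx/a) dx = 0 for j + l even and −4jla²/(π²(j² − l²)²) for j + l odd, ∫x²·sin(jπx/a)·sin(lπx/a) dx = (−1)^(j+l)·4jla³/(π²(j² − l²)²); higher powers the same way via product-to-sum and parts.
State is unnormalized: ∫|φ|² dx = 1.7434, and ∫φ*·x·φ dx = 0.97870, so ⟨x⟩ = 0.97870 / 1.7434.
⟨x⟩ = 0.56137.

0.5614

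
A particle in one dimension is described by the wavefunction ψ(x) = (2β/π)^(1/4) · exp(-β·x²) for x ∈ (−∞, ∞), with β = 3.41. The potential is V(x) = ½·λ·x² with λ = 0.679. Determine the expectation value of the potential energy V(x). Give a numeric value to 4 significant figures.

⟨V⟩ = ∫ V(x)·|ψ|² dx.
Gaussian moments: ∫x^(2j)·e^(−2βx²) dx = (2j−1)!!/(4β)^j · √(π/(2β)), odd powers integrate to 0; here √(π/(2β)) = 0.67871.
⟨V⟩ = 0.024890.

0.02489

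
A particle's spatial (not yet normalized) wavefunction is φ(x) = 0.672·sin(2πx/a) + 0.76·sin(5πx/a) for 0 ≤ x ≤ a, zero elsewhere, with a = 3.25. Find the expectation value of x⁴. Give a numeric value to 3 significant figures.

⟨x⁴⟩ = ∫ x⁴·|φ|² dx / ∫|φ|² dx (integrals over the domain).
On 0 ≤ x ≤ a (j ≠ l): ∫sin²(jπx/a) dx = a/2, ∫sin(jπx/a)·sin(lπx/a) dx = 0; diagonal moments ∫x·sin²(jπx/a) dx = a²/4, ∫x²·sin²(jπx/a) dx = a³·(1/6 − 1/(4j²π²)); cross terms ∫x·sin(jπx/a)·sin(lπx/a) dx = 0 for j + l even and −4jla²/(π²(j² − l²)²) for j + l odd, ∫x²·sin(jπx/a)·sin(lπx/a) dx = (−1)^(j+l)·4jla³/(π²(j² − l²)²); higher powers the same way via product-to-sum and parts.
State is unnormalized: ∫|φ|² dx = 1.6724, and ∫φ*·x⁴·φ dx = 28.637, so ⟨x⁴⟩ = 28.637 / 1.6724.
⟨x⁴⟩ = 17.123.

17.1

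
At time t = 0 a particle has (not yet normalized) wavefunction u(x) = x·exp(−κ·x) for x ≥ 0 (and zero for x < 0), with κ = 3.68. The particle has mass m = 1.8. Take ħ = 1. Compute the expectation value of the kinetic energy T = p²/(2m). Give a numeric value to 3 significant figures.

3.76

T = −(ħ²/2m) d²/dx², so ⟨T⟩ = −(ħ²/2m) ∫ u*·u'' dx / ∫|u|² dx; with m = 1.8.
Differentiate x·exp(−κ·x) with the product rule; every integrand then reduces to terms xʲ·e^(−2κx) on [0, ∞), with ∫₀^∞ xʲ·e^(−2κx) dx = j!/(2κ)^(j+1).
State is unnormalized: ∫|u|² dx = 0.0050165, and ∫u*·(−ħ²/2m · u'') dx = 0.018871, so ⟨T⟩ = 0.018871 / 0.0050165.
⟨T⟩ = 3.7618.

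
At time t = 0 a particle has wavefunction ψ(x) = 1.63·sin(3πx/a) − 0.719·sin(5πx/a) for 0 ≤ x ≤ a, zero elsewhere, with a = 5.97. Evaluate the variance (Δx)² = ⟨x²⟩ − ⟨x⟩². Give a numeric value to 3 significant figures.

Compute ⟨x⟩ and ⟨x²⟩ separately, then (Δx)² = ⟨x²⟩ − ⟨x⟩².
On 0 ≤ x ≤ a (j ≠ l): ∫sin²(jπx/a) dx = a/2, ∫sin(jπx/a)·sin(lπx/a) dx = 0; diagonal moments ∫x·sin²(jπx/a) dx = a²/4, ∫x²·sin²(jπx/a) dx = a³·(1/6 − 1/(4j²π²)); cross terms ∫x·sin(jπx/a)·sin(lπx/a) dx = 0 for j + l even and −4jla²/(π²(j² − l²)²) for j + l odd, ∫x²·sin(jπx/a)·sin(lπx/a) dx = (−1)^(j+l)·4jla³/(π²(j² − l²)²); higher powers the same way via product-to-sum and parts.
Normalization: ∫|ψ|² dx = 9.4740.
⟨x⟩ = 2.9850 and ⟨x²⟩ = 10.450.
(Δx)² = 10.450 − (2.9850)² = 1.5403.

1.54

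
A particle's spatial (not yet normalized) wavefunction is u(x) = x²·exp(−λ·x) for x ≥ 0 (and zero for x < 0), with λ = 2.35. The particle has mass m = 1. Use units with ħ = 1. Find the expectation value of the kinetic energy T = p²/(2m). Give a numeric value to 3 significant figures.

0.920

T = −(ħ²/2m) d²/dx², so ⟨T⟩ = −(ħ²/2m) ∫ u*·u'' dx / ∫|u|² dx; with m = 1.
Differentiate x²·exp(−λ·x) with the product rule; every integrand then reduces to terms xʲ·e^(−2λx) on [0, ∞), with ∫₀^∞ xʲ·e^(−2λx) dx = j!/(2λ)^(j+1).
State is unnormalized: ∫|u|² dx = 0.010465, and ∫u*·(−ħ²/2m · u'') dx = 0.0096318, so ⟨T⟩ = 0.0096318 / 0.010465.
⟨T⟩ = 0.92042.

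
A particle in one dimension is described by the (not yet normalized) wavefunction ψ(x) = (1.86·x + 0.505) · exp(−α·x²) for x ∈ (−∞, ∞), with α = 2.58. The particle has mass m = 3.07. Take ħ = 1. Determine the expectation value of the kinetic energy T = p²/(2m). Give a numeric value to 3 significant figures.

0.897

T = −(ħ²/2m) d²/dx², so ⟨T⟩ = −(ħ²/2m) ∫ ψ*·ψ'' dx / ∫|ψ|² dx; with m = 3.07.
Expand each integrand as polynomial × e^(−2αx²) and use ∫x^(2j)·e^(−2αx²) dx = (2j−1)!!/(4α)^j · √(π/(2α)), odd powers → 0; here √(π/(2α)) = 0.78028. Differentiate with the product rule, d/dx e^(−αx²) = −2αx·e^(−αx²).
State is unnormalized: ∫|ψ|² dx = 0.46057, and ∫ψ*·(−ħ²/2m · ψ'') dx = 0.41335, so ⟨T⟩ = 0.41335 / 0.46057.
⟨T⟩ = 0.89749.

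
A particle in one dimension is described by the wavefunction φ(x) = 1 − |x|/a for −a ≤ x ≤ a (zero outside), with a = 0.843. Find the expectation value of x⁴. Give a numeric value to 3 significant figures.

⟨x⁴⟩ = ∫ x⁴·|φ|² dx / ∫|φ|² dx (integrals over the domain).
φ is even, so ∫ over [−a, a] = 2∫₀ᵃ with φ = 1 − x/a there: ∫₀ᵃ (1 − x/a)² dx = a/3, ∫₀ᵃ x²(1 − x/a)² dx = a³/30, ∫₀ᵃ x⁴(1 − x/a)² dx = a⁵/105.
State is unnormalized: ∫|φ|² dx = 0.56200, and ∫φ*·x⁴·φ dx = 0.0081092, so ⟨x⁴⟩ = 0.0081092 / 0.56200.
⟨x⁴⟩ = 0.014429.

0.0144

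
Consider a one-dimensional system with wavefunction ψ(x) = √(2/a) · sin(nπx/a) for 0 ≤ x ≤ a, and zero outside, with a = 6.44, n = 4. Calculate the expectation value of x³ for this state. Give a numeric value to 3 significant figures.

⟨x³⟩ = ∫ x³·|ψ|² dx (integrals over the domain).
With sin²θ = (1 − cos2θ)/2 on 0 ≤ x ≤ a: ∫sin²(nπx/a) dx = a/2, ∫x·sin²(nπx/a) dx = a²/4, ∫x²·sin²(nπx/a) dx = a³·(1/6 − 1/(4n²π²)); higher powers xᵏ the same way, integrating xᵏ·cos(2nπx/a) by parts.
⟨x³⟩ = 65.504.

65.5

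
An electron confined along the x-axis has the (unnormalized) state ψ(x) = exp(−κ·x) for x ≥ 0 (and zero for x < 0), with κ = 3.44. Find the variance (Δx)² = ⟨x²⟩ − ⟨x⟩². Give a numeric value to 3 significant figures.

0.0211

Compute ⟨x⟩ and ⟨x²⟩ separately, then (Δx)² = ⟨x²⟩ − ⟨x⟩².
Every integrand reduces to terms xʲ·e^(−2κx) on [0, ∞); use ∫₀^∞ xʲ·e^(−2κx) dx = j!/(2κ)^(j+1).
Normalization: ∫|ψ|² dx = 0.14535.
⟨x⟩ = 0.14535 and ⟨x²⟩ = 0.042253.
(Δx)² = 0.042253 − (0.14535)² = 0.021126.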